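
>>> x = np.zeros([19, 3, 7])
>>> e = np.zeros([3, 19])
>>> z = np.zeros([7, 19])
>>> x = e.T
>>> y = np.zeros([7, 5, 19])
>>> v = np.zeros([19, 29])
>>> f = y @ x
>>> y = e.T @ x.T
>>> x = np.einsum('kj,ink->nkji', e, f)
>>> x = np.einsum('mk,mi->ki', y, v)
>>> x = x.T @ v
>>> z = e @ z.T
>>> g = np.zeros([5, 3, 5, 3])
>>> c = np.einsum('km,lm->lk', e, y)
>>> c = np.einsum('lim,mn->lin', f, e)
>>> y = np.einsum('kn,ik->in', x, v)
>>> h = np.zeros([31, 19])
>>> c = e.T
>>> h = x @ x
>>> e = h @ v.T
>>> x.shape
(29, 29)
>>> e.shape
(29, 19)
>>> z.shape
(3, 7)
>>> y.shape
(19, 29)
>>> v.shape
(19, 29)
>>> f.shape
(7, 5, 3)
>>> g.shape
(5, 3, 5, 3)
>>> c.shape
(19, 3)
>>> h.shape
(29, 29)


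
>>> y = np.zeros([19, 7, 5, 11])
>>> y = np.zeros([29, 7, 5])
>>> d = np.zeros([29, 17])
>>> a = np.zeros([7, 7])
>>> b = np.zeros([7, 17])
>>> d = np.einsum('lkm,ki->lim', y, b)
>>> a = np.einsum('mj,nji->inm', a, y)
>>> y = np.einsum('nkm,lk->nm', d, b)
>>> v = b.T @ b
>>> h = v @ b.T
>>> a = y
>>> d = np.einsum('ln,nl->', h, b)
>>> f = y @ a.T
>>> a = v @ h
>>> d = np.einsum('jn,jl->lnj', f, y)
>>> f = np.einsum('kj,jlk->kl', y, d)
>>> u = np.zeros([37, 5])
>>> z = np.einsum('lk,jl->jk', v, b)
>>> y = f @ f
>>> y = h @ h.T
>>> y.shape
(17, 17)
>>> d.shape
(5, 29, 29)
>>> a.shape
(17, 7)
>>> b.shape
(7, 17)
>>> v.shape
(17, 17)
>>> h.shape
(17, 7)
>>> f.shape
(29, 29)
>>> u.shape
(37, 5)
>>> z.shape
(7, 17)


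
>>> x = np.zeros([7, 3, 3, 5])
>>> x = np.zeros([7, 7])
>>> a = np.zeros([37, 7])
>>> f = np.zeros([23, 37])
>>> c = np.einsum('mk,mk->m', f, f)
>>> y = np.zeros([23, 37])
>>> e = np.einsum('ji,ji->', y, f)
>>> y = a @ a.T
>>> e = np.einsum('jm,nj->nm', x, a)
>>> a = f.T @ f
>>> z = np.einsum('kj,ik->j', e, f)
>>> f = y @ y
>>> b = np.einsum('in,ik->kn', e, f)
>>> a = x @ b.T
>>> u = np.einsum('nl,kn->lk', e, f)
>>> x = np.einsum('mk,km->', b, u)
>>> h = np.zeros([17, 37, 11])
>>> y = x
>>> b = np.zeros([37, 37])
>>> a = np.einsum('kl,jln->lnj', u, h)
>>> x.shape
()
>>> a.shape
(37, 11, 17)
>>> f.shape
(37, 37)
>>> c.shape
(23,)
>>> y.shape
()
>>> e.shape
(37, 7)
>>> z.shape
(7,)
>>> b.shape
(37, 37)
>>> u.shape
(7, 37)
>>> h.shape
(17, 37, 11)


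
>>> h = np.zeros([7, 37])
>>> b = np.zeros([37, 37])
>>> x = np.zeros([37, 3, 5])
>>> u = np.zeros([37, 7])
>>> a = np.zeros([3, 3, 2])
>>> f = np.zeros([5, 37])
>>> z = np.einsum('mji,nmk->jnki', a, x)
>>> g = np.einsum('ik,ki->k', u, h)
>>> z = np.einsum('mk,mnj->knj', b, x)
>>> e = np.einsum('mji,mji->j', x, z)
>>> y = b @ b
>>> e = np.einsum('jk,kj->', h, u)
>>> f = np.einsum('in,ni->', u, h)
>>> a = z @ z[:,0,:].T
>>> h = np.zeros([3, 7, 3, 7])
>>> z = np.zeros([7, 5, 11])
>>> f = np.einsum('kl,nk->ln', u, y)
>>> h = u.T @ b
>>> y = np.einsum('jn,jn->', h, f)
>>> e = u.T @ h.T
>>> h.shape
(7, 37)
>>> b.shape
(37, 37)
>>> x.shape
(37, 3, 5)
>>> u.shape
(37, 7)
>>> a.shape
(37, 3, 37)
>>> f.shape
(7, 37)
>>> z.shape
(7, 5, 11)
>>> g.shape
(7,)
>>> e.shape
(7, 7)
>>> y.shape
()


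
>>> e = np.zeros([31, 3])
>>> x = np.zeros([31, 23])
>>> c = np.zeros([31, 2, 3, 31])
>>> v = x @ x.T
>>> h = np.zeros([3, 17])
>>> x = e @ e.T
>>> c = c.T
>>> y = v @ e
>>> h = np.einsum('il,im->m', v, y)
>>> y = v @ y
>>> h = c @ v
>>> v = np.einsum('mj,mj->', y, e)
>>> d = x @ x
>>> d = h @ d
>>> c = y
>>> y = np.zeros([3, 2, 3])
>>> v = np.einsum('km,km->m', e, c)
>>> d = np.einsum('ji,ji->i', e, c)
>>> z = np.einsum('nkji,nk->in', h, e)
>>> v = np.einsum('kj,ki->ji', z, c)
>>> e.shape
(31, 3)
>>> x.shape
(31, 31)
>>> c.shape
(31, 3)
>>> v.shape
(31, 3)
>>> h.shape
(31, 3, 2, 31)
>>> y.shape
(3, 2, 3)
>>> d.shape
(3,)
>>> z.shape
(31, 31)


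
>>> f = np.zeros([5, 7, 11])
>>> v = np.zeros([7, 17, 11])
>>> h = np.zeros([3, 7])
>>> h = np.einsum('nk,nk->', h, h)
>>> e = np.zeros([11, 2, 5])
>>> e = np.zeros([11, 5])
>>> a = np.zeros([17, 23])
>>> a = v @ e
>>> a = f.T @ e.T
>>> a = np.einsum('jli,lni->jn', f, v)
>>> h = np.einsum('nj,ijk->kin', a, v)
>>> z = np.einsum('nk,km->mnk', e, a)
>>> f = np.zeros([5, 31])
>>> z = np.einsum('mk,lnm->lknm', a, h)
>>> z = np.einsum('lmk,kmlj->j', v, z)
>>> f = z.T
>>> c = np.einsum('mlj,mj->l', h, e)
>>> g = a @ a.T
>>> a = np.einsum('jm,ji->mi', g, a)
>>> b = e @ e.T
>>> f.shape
(5,)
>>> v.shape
(7, 17, 11)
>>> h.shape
(11, 7, 5)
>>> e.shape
(11, 5)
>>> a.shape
(5, 17)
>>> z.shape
(5,)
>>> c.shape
(7,)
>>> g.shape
(5, 5)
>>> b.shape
(11, 11)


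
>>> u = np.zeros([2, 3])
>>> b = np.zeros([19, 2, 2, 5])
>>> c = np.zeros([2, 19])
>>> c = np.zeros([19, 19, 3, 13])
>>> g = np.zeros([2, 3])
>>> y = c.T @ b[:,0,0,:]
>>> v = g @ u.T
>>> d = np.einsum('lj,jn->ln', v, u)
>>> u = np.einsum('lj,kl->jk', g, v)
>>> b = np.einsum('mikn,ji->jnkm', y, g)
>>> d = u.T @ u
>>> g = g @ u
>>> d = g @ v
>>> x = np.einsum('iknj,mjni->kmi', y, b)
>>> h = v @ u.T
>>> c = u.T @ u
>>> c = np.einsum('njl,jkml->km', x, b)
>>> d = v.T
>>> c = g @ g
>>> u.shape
(3, 2)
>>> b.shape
(2, 5, 19, 13)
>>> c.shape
(2, 2)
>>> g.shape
(2, 2)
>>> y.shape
(13, 3, 19, 5)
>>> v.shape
(2, 2)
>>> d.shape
(2, 2)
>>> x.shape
(3, 2, 13)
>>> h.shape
(2, 3)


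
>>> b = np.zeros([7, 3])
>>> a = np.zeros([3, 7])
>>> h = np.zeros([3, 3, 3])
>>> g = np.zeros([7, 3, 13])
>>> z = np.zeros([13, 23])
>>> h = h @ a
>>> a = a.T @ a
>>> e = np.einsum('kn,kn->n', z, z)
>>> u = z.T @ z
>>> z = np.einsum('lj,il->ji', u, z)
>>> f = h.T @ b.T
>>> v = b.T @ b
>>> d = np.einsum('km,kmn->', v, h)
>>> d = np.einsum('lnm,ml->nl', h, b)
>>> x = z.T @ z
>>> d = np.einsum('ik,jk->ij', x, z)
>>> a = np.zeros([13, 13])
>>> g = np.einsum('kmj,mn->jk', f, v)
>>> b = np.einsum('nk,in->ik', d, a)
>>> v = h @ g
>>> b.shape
(13, 23)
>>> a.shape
(13, 13)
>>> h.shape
(3, 3, 7)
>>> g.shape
(7, 7)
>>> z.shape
(23, 13)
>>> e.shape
(23,)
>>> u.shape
(23, 23)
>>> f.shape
(7, 3, 7)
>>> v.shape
(3, 3, 7)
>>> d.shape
(13, 23)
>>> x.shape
(13, 13)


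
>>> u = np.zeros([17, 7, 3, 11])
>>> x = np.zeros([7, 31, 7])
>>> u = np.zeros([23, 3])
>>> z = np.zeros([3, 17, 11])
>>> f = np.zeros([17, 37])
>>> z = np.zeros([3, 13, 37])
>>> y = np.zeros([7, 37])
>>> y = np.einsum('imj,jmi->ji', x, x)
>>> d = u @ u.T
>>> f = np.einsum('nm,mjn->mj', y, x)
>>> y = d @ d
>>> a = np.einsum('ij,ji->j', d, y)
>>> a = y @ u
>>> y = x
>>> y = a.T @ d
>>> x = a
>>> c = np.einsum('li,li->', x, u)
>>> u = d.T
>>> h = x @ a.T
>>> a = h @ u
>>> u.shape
(23, 23)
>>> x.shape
(23, 3)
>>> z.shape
(3, 13, 37)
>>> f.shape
(7, 31)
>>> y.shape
(3, 23)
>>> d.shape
(23, 23)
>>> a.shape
(23, 23)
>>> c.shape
()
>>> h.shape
(23, 23)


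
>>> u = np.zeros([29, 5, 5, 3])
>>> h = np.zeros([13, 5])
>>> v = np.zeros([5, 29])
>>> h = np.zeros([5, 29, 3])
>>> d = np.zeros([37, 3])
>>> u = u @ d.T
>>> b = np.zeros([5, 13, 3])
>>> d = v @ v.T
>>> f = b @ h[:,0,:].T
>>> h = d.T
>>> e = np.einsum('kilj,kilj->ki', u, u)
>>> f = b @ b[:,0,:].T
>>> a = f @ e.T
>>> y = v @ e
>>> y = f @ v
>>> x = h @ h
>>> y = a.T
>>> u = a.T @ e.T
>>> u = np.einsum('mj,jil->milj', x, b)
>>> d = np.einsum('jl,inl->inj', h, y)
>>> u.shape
(5, 13, 3, 5)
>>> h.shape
(5, 5)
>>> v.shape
(5, 29)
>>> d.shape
(29, 13, 5)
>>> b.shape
(5, 13, 3)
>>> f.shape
(5, 13, 5)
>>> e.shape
(29, 5)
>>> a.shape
(5, 13, 29)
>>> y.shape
(29, 13, 5)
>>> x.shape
(5, 5)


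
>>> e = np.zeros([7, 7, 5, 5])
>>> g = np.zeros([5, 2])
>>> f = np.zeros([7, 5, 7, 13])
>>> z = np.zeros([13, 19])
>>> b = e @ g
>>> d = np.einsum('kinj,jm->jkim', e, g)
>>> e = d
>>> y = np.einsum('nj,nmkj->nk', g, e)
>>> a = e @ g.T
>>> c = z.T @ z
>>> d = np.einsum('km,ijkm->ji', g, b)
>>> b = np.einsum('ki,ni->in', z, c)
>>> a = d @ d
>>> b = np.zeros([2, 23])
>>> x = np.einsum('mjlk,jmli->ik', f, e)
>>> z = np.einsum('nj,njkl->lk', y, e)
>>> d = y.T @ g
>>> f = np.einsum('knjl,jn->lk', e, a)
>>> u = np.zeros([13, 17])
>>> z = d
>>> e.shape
(5, 7, 7, 2)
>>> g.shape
(5, 2)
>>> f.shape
(2, 5)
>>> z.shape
(7, 2)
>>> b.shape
(2, 23)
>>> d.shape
(7, 2)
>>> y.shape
(5, 7)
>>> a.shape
(7, 7)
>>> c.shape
(19, 19)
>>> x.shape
(2, 13)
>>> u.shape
(13, 17)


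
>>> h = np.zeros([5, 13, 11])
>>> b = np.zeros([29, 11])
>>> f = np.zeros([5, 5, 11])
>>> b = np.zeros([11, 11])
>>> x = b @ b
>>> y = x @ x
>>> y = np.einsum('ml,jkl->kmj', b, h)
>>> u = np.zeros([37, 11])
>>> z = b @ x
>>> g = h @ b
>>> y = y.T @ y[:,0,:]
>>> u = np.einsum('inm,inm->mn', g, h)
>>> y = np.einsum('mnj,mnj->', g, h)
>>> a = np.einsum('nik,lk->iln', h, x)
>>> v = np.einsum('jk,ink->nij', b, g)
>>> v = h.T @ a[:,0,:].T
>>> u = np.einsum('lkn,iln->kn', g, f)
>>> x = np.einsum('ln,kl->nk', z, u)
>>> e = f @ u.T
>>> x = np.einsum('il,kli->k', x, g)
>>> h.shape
(5, 13, 11)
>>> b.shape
(11, 11)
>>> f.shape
(5, 5, 11)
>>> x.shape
(5,)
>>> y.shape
()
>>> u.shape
(13, 11)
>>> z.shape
(11, 11)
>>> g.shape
(5, 13, 11)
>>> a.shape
(13, 11, 5)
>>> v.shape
(11, 13, 13)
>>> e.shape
(5, 5, 13)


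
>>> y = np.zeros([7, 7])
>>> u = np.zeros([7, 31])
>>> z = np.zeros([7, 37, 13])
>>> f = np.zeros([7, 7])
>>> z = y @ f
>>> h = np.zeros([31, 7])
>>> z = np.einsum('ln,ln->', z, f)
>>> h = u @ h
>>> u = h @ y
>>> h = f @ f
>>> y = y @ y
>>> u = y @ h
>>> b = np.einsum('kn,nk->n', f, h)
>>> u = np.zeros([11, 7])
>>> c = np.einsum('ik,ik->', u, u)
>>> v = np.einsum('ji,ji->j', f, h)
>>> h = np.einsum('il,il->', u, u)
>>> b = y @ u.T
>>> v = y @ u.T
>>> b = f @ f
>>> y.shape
(7, 7)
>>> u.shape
(11, 7)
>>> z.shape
()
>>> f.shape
(7, 7)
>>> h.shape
()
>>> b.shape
(7, 7)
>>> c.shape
()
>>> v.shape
(7, 11)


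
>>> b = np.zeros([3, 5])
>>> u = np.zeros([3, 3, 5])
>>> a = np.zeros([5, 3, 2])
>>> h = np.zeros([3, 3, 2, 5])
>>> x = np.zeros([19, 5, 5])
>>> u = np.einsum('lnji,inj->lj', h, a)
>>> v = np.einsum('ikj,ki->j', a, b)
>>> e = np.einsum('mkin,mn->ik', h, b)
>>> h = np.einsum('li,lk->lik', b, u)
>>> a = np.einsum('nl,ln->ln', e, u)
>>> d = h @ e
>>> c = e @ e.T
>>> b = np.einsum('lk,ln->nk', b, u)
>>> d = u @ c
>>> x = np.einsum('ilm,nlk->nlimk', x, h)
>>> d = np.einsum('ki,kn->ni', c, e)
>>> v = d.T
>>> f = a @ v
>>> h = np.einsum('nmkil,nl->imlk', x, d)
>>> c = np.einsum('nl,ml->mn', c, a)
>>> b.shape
(2, 5)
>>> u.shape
(3, 2)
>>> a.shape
(3, 2)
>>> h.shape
(5, 5, 2, 19)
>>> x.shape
(3, 5, 19, 5, 2)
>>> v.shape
(2, 3)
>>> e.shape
(2, 3)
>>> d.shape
(3, 2)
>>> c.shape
(3, 2)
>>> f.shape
(3, 3)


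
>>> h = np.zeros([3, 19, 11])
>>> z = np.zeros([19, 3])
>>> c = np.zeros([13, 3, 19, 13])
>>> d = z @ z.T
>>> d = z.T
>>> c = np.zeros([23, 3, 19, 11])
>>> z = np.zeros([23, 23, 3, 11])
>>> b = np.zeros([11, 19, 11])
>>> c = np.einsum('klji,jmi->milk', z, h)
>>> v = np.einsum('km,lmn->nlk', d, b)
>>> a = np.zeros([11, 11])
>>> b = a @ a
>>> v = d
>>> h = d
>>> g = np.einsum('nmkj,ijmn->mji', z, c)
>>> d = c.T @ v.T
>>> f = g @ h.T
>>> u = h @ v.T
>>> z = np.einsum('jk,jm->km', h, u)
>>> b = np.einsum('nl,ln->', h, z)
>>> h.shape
(3, 19)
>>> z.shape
(19, 3)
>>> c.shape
(19, 11, 23, 23)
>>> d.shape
(23, 23, 11, 3)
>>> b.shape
()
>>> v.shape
(3, 19)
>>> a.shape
(11, 11)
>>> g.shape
(23, 11, 19)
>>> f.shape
(23, 11, 3)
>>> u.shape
(3, 3)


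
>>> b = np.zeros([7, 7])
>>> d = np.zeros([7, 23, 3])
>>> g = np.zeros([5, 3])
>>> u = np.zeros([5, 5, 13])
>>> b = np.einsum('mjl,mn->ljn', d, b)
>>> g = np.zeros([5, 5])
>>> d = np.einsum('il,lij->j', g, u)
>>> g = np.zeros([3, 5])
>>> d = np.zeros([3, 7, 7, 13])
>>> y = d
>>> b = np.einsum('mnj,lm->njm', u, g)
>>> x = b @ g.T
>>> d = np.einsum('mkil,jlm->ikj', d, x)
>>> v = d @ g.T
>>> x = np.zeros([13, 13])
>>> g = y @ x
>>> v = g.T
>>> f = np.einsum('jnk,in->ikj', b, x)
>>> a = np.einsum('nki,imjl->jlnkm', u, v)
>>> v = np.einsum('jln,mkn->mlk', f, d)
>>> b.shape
(5, 13, 5)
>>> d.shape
(7, 7, 5)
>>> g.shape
(3, 7, 7, 13)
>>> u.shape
(5, 5, 13)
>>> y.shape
(3, 7, 7, 13)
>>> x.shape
(13, 13)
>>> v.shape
(7, 5, 7)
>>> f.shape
(13, 5, 5)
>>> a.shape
(7, 3, 5, 5, 7)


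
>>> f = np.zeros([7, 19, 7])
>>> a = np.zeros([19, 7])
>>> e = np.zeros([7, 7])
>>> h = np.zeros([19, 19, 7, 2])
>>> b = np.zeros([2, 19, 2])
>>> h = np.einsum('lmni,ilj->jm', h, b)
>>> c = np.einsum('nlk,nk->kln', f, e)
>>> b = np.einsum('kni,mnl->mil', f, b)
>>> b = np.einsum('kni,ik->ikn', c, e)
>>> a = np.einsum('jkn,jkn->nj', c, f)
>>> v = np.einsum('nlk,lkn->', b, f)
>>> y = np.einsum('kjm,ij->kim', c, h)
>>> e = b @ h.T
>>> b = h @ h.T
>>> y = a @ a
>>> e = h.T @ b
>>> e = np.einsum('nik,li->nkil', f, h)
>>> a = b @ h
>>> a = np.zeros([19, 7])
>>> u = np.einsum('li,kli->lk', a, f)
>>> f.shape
(7, 19, 7)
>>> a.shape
(19, 7)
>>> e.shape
(7, 7, 19, 2)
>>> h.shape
(2, 19)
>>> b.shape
(2, 2)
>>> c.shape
(7, 19, 7)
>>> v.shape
()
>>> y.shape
(7, 7)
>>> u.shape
(19, 7)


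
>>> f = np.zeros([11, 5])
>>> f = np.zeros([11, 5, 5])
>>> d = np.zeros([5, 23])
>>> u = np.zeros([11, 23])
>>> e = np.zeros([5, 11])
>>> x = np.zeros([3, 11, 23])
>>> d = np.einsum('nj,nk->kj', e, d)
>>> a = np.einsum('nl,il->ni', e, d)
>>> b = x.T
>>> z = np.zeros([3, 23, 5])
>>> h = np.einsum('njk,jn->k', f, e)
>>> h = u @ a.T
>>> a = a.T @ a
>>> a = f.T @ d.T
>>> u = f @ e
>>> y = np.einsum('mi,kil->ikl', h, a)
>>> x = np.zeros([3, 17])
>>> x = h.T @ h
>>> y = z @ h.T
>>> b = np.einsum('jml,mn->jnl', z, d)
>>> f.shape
(11, 5, 5)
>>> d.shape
(23, 11)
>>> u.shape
(11, 5, 11)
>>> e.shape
(5, 11)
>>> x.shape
(5, 5)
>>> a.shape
(5, 5, 23)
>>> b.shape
(3, 11, 5)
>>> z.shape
(3, 23, 5)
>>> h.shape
(11, 5)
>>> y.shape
(3, 23, 11)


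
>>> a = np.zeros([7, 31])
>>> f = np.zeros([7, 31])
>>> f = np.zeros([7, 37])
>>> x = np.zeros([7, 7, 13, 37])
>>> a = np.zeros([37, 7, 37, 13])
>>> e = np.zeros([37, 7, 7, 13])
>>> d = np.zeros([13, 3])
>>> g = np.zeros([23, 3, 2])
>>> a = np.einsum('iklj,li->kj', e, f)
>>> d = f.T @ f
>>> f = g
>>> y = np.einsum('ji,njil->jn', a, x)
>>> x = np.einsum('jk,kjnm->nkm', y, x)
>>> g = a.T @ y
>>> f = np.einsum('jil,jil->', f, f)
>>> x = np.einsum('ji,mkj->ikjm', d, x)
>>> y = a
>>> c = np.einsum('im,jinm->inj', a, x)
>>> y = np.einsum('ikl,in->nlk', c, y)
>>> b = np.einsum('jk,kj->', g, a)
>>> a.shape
(7, 13)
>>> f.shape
()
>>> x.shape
(37, 7, 37, 13)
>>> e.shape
(37, 7, 7, 13)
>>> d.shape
(37, 37)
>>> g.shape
(13, 7)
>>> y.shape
(13, 37, 37)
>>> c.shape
(7, 37, 37)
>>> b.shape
()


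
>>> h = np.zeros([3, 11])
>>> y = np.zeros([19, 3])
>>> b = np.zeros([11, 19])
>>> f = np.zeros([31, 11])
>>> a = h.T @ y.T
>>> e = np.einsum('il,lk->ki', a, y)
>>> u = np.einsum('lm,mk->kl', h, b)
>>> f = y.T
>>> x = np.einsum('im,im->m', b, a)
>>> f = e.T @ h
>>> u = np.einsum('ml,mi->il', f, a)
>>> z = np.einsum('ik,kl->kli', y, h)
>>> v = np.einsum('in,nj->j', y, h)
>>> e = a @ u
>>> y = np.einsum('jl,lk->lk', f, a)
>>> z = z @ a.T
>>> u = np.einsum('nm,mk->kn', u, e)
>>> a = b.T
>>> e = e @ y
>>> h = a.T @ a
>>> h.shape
(11, 11)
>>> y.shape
(11, 19)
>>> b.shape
(11, 19)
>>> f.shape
(11, 11)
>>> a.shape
(19, 11)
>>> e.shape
(11, 19)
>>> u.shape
(11, 19)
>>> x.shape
(19,)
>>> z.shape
(3, 11, 11)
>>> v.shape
(11,)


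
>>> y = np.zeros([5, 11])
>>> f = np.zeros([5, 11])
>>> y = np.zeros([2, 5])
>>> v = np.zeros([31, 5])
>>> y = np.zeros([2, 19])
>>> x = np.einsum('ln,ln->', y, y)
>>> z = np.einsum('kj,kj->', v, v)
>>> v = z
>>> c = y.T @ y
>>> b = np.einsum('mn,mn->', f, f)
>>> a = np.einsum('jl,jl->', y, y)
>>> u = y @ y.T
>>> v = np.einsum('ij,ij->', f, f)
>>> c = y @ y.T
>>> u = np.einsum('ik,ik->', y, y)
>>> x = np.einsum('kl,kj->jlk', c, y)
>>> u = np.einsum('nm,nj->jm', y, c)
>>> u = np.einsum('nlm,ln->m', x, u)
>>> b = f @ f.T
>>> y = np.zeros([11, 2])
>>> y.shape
(11, 2)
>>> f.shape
(5, 11)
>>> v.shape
()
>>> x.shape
(19, 2, 2)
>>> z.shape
()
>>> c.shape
(2, 2)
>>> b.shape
(5, 5)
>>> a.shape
()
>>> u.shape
(2,)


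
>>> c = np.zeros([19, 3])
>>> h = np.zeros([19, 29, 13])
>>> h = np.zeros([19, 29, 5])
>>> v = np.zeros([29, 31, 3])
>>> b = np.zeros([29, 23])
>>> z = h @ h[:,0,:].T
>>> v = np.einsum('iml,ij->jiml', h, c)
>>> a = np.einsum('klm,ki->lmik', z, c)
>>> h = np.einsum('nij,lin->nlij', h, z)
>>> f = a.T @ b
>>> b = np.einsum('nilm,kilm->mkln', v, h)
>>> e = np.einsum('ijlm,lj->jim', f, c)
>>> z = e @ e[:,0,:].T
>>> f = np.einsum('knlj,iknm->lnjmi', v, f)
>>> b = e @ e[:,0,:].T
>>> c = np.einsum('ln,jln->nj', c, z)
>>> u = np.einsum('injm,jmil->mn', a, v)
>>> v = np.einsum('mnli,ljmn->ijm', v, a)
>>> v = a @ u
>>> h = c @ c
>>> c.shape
(3, 3)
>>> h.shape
(3, 3)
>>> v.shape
(29, 19, 3, 19)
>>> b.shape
(3, 19, 3)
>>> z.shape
(3, 19, 3)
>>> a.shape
(29, 19, 3, 19)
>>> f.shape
(29, 19, 5, 23, 19)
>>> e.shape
(3, 19, 23)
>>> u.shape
(19, 19)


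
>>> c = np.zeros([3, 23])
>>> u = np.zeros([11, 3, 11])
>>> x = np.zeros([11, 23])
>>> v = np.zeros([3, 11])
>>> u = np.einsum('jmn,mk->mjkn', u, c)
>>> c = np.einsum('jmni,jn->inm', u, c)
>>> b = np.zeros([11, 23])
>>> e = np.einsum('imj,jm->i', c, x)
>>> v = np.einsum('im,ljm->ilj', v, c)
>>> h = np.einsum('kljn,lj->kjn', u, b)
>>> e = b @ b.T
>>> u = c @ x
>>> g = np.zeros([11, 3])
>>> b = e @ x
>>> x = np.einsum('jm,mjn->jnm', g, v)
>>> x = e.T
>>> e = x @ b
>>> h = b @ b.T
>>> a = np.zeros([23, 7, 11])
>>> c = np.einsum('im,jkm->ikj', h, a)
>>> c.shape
(11, 7, 23)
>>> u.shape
(11, 23, 23)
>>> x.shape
(11, 11)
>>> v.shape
(3, 11, 23)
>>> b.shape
(11, 23)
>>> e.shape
(11, 23)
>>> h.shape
(11, 11)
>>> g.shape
(11, 3)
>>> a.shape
(23, 7, 11)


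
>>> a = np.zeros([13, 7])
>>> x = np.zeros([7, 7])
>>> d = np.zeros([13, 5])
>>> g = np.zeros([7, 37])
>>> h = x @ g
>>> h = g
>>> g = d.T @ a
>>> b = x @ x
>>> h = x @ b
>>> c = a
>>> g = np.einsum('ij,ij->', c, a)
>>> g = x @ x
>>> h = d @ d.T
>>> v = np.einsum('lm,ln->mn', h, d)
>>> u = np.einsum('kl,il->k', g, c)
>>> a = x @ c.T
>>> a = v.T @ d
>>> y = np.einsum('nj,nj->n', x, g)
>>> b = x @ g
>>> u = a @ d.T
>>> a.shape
(5, 5)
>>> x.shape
(7, 7)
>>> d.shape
(13, 5)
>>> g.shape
(7, 7)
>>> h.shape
(13, 13)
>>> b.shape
(7, 7)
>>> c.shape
(13, 7)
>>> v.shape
(13, 5)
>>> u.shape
(5, 13)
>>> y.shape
(7,)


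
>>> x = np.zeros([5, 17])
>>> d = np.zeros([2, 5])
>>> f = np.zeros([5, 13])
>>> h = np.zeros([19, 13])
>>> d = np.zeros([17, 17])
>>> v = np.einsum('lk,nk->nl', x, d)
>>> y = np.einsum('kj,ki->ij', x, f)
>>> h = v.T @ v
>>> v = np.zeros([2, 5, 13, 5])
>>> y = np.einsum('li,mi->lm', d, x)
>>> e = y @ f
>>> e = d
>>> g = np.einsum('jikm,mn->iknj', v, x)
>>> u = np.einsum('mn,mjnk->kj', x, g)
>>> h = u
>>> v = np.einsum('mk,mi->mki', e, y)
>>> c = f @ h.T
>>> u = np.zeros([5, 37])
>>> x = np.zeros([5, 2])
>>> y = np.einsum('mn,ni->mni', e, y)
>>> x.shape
(5, 2)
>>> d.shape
(17, 17)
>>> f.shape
(5, 13)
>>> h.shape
(2, 13)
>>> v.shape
(17, 17, 5)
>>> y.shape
(17, 17, 5)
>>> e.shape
(17, 17)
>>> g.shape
(5, 13, 17, 2)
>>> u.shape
(5, 37)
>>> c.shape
(5, 2)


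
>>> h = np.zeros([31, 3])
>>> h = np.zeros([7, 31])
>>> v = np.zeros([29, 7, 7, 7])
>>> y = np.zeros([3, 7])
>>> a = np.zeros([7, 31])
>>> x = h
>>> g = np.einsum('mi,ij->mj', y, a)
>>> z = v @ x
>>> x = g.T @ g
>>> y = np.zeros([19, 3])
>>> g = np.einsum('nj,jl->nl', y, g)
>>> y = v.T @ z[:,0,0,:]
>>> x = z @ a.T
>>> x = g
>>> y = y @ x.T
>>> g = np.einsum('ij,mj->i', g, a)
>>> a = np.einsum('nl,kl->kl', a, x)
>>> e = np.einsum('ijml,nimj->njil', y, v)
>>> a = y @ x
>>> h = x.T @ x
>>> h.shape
(31, 31)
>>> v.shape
(29, 7, 7, 7)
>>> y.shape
(7, 7, 7, 19)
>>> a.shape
(7, 7, 7, 31)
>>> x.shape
(19, 31)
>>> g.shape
(19,)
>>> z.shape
(29, 7, 7, 31)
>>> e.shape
(29, 7, 7, 19)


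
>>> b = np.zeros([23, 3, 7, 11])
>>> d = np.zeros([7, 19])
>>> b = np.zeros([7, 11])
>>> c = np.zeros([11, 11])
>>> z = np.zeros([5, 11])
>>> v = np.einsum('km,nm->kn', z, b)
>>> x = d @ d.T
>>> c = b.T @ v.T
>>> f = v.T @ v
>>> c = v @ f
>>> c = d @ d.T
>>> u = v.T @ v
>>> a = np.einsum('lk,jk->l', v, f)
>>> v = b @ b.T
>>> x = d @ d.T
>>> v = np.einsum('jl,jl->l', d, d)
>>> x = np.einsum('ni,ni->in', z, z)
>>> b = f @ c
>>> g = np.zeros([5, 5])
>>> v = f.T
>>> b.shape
(7, 7)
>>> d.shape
(7, 19)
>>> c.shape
(7, 7)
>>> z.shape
(5, 11)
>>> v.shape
(7, 7)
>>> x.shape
(11, 5)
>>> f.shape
(7, 7)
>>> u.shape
(7, 7)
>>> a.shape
(5,)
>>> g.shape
(5, 5)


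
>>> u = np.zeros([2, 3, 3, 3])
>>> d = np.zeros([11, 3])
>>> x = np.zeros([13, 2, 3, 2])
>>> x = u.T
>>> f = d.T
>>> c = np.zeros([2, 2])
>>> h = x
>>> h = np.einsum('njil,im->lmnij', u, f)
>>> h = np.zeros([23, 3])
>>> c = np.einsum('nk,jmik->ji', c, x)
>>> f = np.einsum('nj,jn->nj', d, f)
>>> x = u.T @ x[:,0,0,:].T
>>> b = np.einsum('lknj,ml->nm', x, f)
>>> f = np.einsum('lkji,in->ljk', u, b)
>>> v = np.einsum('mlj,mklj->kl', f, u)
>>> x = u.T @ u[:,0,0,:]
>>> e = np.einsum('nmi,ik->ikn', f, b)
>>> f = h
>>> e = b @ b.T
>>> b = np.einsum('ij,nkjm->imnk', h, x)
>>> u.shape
(2, 3, 3, 3)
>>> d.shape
(11, 3)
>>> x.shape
(3, 3, 3, 3)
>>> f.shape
(23, 3)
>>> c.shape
(3, 3)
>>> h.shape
(23, 3)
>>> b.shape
(23, 3, 3, 3)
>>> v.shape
(3, 3)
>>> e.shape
(3, 3)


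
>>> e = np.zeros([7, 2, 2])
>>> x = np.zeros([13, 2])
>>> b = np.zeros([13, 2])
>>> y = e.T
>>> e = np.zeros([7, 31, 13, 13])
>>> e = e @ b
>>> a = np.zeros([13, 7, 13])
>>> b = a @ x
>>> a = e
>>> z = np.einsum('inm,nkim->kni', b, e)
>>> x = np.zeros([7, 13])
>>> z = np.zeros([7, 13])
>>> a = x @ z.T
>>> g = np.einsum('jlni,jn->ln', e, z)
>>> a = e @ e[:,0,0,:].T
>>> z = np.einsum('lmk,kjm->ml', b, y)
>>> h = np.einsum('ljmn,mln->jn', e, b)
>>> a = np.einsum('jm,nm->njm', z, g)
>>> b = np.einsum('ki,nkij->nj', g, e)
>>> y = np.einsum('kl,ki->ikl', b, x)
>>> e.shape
(7, 31, 13, 2)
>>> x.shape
(7, 13)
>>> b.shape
(7, 2)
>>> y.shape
(13, 7, 2)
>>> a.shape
(31, 7, 13)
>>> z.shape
(7, 13)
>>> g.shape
(31, 13)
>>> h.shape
(31, 2)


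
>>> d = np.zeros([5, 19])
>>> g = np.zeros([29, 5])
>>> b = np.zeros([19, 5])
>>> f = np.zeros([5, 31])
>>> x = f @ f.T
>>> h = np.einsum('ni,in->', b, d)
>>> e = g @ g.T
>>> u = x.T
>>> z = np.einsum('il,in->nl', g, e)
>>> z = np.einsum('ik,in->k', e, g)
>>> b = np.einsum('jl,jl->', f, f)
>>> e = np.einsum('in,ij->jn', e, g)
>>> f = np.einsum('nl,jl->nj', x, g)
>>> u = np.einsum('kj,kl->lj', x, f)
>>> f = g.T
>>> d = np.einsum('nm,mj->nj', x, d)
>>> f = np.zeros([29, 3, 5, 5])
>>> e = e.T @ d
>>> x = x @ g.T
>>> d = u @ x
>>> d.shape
(29, 29)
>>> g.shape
(29, 5)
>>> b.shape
()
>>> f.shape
(29, 3, 5, 5)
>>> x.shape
(5, 29)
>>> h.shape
()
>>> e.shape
(29, 19)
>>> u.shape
(29, 5)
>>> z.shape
(29,)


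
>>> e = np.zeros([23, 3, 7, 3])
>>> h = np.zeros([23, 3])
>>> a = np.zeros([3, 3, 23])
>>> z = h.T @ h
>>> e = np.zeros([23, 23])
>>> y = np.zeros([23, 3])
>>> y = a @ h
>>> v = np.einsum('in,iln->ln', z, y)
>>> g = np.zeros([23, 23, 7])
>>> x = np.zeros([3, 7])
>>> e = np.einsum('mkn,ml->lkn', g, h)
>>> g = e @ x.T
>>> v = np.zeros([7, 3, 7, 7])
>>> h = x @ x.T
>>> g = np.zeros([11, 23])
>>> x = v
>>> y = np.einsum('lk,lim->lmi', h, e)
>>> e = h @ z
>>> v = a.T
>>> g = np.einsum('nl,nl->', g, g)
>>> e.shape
(3, 3)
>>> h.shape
(3, 3)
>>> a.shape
(3, 3, 23)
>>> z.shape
(3, 3)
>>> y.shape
(3, 7, 23)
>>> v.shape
(23, 3, 3)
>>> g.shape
()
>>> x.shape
(7, 3, 7, 7)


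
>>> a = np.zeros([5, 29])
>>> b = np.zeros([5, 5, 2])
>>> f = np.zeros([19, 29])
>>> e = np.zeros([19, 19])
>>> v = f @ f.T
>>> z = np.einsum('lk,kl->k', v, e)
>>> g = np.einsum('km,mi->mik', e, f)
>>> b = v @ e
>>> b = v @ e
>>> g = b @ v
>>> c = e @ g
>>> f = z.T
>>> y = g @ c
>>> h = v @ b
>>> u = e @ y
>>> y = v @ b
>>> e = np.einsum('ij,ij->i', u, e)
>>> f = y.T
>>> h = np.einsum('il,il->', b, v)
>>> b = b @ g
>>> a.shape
(5, 29)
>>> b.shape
(19, 19)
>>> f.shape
(19, 19)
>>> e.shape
(19,)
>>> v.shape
(19, 19)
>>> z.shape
(19,)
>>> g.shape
(19, 19)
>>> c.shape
(19, 19)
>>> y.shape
(19, 19)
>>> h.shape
()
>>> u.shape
(19, 19)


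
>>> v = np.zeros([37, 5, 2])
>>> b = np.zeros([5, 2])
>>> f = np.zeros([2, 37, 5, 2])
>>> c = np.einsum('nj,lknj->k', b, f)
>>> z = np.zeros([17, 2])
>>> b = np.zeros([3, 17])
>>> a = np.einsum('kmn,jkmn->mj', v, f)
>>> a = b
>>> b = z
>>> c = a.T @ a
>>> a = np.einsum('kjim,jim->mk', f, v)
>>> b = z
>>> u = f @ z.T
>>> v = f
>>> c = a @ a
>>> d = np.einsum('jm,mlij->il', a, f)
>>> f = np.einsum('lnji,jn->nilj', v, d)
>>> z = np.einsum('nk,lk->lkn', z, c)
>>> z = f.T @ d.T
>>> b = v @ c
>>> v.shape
(2, 37, 5, 2)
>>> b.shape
(2, 37, 5, 2)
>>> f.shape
(37, 2, 2, 5)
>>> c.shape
(2, 2)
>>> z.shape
(5, 2, 2, 5)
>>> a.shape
(2, 2)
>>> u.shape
(2, 37, 5, 17)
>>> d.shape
(5, 37)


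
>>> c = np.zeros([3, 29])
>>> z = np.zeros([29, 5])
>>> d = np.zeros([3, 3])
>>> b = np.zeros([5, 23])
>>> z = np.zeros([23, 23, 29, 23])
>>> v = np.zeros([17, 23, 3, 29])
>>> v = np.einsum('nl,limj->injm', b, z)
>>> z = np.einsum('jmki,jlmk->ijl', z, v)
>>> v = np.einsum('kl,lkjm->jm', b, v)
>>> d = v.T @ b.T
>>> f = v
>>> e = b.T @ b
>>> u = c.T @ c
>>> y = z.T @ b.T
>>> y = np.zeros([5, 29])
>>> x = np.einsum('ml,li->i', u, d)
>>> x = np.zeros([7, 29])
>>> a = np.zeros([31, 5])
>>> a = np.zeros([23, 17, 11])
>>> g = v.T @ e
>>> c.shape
(3, 29)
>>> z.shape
(23, 23, 5)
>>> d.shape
(29, 5)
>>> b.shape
(5, 23)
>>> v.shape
(23, 29)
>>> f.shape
(23, 29)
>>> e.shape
(23, 23)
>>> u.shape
(29, 29)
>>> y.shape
(5, 29)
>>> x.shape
(7, 29)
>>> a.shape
(23, 17, 11)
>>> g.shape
(29, 23)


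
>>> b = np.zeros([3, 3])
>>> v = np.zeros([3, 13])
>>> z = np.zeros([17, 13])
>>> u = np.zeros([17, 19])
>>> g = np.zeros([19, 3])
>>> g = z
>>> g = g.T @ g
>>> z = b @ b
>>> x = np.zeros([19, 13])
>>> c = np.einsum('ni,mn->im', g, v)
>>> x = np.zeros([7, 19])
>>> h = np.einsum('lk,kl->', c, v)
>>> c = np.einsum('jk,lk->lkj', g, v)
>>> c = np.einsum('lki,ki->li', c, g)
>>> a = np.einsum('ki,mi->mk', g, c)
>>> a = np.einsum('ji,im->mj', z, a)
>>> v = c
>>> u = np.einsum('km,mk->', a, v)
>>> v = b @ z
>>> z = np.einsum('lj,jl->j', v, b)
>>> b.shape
(3, 3)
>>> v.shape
(3, 3)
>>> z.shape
(3,)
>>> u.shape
()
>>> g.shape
(13, 13)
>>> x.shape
(7, 19)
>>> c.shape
(3, 13)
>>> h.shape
()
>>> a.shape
(13, 3)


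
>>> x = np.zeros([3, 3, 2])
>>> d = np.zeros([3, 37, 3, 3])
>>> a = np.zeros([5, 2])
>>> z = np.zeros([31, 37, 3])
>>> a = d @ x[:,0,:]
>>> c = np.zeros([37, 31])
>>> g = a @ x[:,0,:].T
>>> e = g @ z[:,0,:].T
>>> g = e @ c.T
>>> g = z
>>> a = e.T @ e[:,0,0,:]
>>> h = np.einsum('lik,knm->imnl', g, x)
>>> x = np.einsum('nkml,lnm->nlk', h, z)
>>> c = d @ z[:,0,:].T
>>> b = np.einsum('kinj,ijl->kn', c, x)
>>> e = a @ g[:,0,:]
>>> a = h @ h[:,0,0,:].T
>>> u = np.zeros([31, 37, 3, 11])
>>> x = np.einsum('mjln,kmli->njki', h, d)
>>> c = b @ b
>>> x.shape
(31, 2, 3, 3)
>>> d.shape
(3, 37, 3, 3)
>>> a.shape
(37, 2, 3, 37)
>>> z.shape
(31, 37, 3)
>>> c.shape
(3, 3)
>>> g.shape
(31, 37, 3)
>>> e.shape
(31, 3, 37, 3)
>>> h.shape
(37, 2, 3, 31)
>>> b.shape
(3, 3)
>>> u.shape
(31, 37, 3, 11)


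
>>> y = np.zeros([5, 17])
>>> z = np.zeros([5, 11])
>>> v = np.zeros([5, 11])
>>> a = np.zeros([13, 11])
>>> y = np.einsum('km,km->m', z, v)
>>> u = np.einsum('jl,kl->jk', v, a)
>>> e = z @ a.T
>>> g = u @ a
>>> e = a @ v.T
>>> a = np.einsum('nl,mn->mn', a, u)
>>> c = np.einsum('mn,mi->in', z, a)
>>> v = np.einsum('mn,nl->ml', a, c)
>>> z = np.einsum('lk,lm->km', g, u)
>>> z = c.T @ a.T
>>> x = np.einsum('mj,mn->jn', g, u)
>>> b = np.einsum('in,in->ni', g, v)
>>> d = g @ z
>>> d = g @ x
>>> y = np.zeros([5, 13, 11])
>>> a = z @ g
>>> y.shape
(5, 13, 11)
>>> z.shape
(11, 5)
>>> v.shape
(5, 11)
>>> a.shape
(11, 11)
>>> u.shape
(5, 13)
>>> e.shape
(13, 5)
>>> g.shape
(5, 11)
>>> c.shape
(13, 11)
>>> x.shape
(11, 13)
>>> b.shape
(11, 5)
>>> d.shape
(5, 13)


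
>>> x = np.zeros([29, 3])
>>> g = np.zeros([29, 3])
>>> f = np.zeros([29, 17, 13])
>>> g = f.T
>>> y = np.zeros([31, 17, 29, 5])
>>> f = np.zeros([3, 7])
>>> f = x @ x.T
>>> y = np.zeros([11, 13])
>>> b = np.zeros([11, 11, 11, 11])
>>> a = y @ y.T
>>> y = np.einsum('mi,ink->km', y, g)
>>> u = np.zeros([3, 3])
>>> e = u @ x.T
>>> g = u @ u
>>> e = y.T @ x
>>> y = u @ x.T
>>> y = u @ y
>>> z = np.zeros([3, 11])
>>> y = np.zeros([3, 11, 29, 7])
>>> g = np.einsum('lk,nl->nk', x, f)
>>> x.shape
(29, 3)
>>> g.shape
(29, 3)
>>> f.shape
(29, 29)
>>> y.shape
(3, 11, 29, 7)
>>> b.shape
(11, 11, 11, 11)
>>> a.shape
(11, 11)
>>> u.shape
(3, 3)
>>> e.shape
(11, 3)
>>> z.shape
(3, 11)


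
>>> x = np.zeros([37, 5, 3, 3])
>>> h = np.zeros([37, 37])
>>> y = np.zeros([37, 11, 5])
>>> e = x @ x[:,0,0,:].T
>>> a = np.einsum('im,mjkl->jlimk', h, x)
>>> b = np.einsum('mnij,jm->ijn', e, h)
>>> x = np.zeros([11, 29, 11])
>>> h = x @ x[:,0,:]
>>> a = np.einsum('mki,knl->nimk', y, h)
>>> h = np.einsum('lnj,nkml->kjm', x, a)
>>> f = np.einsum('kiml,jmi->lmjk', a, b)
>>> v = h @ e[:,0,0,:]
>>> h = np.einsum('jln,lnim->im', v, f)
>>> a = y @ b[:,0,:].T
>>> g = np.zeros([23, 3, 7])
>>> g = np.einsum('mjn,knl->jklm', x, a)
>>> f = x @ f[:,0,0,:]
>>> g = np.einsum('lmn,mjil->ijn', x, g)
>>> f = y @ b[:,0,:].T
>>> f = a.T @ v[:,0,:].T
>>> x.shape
(11, 29, 11)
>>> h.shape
(3, 29)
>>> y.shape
(37, 11, 5)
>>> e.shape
(37, 5, 3, 37)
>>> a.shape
(37, 11, 3)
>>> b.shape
(3, 37, 5)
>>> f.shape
(3, 11, 5)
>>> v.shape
(5, 11, 37)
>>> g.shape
(3, 37, 11)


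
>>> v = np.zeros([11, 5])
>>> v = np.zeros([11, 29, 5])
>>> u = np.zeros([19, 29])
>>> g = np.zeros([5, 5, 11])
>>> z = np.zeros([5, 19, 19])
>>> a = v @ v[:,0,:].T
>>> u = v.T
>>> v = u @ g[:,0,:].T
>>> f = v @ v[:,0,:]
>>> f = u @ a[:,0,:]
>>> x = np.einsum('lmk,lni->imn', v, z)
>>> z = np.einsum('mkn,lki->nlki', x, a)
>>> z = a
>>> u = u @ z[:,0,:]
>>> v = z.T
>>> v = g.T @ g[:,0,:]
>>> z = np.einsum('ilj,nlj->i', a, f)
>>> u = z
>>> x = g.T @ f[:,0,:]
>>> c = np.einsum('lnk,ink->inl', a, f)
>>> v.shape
(11, 5, 11)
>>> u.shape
(11,)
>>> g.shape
(5, 5, 11)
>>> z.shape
(11,)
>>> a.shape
(11, 29, 11)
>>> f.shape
(5, 29, 11)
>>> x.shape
(11, 5, 11)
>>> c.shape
(5, 29, 11)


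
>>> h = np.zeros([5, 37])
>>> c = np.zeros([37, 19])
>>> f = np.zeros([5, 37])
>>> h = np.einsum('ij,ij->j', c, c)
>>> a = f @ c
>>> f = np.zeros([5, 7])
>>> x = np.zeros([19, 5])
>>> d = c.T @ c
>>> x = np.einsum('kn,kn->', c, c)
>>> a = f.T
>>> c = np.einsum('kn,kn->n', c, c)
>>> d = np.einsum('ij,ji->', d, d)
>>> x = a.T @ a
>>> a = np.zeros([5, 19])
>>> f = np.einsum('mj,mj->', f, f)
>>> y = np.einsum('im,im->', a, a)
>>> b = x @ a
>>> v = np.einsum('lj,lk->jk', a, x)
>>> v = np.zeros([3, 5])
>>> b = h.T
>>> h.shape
(19,)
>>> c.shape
(19,)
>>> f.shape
()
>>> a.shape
(5, 19)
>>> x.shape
(5, 5)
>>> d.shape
()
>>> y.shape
()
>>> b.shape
(19,)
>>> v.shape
(3, 5)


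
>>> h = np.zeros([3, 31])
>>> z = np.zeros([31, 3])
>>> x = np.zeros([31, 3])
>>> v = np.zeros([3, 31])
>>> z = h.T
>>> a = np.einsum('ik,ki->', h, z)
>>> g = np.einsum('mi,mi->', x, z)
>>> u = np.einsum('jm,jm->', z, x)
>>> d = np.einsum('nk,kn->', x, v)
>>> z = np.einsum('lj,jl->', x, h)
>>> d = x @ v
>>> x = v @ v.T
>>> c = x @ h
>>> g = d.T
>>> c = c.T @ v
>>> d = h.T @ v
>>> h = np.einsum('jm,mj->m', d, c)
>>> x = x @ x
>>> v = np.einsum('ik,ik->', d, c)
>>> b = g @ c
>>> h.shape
(31,)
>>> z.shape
()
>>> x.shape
(3, 3)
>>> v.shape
()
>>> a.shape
()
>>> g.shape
(31, 31)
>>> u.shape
()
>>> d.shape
(31, 31)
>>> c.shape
(31, 31)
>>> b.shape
(31, 31)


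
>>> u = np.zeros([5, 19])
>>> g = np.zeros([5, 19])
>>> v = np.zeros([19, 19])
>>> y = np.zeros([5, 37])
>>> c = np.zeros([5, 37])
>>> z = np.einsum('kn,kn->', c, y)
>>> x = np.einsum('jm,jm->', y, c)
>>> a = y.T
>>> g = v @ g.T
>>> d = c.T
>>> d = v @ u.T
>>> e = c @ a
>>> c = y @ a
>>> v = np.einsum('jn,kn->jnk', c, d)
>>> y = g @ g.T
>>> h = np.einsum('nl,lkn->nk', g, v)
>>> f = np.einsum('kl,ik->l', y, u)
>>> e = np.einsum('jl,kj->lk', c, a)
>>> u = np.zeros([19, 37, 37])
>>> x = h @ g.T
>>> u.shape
(19, 37, 37)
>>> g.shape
(19, 5)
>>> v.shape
(5, 5, 19)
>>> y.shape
(19, 19)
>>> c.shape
(5, 5)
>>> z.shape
()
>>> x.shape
(19, 19)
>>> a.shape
(37, 5)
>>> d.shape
(19, 5)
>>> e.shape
(5, 37)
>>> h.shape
(19, 5)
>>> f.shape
(19,)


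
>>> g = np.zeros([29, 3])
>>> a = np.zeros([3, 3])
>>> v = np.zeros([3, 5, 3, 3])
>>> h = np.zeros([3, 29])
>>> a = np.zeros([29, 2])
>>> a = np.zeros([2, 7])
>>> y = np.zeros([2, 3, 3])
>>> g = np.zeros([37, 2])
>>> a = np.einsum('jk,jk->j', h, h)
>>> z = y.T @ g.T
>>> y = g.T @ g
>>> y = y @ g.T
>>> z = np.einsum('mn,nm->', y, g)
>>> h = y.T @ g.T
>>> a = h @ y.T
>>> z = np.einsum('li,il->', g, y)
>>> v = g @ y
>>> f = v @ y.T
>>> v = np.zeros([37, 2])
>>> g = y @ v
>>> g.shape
(2, 2)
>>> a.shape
(37, 2)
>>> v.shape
(37, 2)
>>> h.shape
(37, 37)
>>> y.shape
(2, 37)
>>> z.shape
()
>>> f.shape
(37, 2)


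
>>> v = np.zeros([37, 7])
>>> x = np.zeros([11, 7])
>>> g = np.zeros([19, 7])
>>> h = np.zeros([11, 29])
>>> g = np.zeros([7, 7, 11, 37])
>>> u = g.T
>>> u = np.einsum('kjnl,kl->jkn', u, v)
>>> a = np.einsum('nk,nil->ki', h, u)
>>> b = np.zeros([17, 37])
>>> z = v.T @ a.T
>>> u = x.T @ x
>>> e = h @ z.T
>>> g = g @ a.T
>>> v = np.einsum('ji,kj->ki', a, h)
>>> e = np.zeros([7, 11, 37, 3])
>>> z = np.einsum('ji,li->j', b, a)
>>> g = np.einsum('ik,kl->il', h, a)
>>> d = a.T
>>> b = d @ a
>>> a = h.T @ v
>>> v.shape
(11, 37)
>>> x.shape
(11, 7)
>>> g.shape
(11, 37)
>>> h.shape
(11, 29)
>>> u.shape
(7, 7)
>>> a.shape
(29, 37)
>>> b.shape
(37, 37)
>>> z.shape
(17,)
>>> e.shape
(7, 11, 37, 3)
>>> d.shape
(37, 29)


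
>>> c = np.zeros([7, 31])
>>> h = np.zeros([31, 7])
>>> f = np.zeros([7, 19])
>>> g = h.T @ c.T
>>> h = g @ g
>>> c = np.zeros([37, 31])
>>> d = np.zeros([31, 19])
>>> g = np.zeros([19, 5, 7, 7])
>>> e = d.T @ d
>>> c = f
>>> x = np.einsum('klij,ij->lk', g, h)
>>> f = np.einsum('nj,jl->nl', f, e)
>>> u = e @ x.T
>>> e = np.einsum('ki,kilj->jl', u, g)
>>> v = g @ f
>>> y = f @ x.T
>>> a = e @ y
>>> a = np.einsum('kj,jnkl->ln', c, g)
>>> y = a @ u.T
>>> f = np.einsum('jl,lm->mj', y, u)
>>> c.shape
(7, 19)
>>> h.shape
(7, 7)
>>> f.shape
(5, 7)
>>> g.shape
(19, 5, 7, 7)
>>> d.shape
(31, 19)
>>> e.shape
(7, 7)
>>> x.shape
(5, 19)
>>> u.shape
(19, 5)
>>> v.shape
(19, 5, 7, 19)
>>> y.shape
(7, 19)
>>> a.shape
(7, 5)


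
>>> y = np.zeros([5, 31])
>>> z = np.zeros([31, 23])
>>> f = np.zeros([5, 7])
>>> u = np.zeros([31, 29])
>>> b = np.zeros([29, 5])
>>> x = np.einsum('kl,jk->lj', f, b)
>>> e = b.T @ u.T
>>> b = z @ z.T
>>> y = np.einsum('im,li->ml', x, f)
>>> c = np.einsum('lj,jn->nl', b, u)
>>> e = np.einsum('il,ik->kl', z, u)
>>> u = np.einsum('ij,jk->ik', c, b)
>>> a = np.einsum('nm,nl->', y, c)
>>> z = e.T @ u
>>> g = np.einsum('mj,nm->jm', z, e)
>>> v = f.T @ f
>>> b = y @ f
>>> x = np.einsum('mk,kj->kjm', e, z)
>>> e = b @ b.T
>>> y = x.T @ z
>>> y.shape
(29, 31, 31)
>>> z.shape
(23, 31)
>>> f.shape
(5, 7)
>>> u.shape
(29, 31)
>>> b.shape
(29, 7)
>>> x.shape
(23, 31, 29)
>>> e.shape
(29, 29)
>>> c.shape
(29, 31)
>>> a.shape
()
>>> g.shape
(31, 23)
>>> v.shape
(7, 7)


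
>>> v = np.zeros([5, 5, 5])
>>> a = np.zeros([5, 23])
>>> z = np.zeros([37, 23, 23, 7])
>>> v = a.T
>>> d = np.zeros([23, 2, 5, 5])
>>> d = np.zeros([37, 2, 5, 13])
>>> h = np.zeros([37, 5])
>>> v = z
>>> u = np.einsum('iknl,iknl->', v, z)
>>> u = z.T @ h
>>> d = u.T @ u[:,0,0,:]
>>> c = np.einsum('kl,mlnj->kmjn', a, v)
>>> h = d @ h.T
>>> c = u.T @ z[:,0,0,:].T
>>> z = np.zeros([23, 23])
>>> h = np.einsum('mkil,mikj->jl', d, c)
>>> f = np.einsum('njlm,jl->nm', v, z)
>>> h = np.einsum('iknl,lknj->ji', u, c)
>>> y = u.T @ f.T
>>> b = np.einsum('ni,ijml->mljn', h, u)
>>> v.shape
(37, 23, 23, 7)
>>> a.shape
(5, 23)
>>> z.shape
(23, 23)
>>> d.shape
(5, 23, 23, 5)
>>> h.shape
(37, 7)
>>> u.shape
(7, 23, 23, 5)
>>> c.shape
(5, 23, 23, 37)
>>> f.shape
(37, 7)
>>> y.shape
(5, 23, 23, 37)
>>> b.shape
(23, 5, 23, 37)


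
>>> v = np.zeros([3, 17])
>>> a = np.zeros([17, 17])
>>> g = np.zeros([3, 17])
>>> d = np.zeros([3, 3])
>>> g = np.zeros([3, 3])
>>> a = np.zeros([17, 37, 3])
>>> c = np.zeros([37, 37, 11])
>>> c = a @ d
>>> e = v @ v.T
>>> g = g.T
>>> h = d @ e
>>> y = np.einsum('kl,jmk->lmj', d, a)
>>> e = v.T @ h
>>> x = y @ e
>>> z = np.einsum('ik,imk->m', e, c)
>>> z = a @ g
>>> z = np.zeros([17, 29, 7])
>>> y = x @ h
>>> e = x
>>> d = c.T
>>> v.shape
(3, 17)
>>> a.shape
(17, 37, 3)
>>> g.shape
(3, 3)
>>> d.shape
(3, 37, 17)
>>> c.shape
(17, 37, 3)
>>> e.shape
(3, 37, 3)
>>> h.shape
(3, 3)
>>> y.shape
(3, 37, 3)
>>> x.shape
(3, 37, 3)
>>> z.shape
(17, 29, 7)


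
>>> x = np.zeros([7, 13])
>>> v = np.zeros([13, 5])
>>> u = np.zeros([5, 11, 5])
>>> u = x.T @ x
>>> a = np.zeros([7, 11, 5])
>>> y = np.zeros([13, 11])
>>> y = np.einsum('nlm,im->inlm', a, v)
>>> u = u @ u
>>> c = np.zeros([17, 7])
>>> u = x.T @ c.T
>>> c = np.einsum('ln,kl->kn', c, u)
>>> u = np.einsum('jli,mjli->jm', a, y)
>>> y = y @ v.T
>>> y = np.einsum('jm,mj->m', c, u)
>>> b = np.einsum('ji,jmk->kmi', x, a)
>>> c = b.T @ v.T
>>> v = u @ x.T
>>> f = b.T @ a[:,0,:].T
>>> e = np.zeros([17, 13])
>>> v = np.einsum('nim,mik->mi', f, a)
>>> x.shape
(7, 13)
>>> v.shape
(7, 11)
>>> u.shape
(7, 13)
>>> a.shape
(7, 11, 5)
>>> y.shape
(7,)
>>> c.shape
(13, 11, 13)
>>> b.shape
(5, 11, 13)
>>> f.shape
(13, 11, 7)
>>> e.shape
(17, 13)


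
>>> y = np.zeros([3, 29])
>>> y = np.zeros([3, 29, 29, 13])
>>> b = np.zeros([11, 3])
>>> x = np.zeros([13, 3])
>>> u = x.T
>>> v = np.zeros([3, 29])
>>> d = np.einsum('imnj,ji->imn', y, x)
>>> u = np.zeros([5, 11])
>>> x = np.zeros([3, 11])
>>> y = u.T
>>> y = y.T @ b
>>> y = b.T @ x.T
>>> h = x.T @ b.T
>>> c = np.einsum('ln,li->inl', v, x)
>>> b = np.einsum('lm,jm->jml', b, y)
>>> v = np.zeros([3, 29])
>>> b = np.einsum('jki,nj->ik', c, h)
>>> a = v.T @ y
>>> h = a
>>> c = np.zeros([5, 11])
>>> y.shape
(3, 3)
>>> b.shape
(3, 29)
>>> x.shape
(3, 11)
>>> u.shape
(5, 11)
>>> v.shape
(3, 29)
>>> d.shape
(3, 29, 29)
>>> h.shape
(29, 3)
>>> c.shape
(5, 11)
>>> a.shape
(29, 3)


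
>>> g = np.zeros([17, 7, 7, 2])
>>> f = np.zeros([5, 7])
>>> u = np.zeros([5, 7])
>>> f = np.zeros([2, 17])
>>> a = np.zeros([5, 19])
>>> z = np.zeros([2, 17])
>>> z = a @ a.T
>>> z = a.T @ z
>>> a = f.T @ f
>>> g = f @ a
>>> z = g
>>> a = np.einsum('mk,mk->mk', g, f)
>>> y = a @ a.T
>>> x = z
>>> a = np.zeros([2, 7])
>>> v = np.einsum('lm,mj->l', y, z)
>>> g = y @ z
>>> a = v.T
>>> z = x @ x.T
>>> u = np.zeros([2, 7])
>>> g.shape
(2, 17)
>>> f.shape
(2, 17)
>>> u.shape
(2, 7)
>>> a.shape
(2,)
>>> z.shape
(2, 2)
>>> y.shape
(2, 2)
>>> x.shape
(2, 17)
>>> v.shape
(2,)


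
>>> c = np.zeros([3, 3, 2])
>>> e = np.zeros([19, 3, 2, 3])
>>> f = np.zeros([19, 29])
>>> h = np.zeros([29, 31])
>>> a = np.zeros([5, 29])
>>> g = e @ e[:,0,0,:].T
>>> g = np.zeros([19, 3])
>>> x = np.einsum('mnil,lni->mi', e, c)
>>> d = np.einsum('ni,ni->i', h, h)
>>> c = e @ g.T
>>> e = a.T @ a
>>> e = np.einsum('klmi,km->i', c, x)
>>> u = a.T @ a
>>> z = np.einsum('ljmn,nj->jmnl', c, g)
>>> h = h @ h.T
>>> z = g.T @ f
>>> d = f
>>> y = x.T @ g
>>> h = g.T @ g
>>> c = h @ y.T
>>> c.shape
(3, 2)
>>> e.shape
(19,)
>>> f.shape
(19, 29)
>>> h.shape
(3, 3)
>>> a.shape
(5, 29)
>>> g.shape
(19, 3)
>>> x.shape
(19, 2)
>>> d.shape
(19, 29)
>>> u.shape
(29, 29)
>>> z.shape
(3, 29)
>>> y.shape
(2, 3)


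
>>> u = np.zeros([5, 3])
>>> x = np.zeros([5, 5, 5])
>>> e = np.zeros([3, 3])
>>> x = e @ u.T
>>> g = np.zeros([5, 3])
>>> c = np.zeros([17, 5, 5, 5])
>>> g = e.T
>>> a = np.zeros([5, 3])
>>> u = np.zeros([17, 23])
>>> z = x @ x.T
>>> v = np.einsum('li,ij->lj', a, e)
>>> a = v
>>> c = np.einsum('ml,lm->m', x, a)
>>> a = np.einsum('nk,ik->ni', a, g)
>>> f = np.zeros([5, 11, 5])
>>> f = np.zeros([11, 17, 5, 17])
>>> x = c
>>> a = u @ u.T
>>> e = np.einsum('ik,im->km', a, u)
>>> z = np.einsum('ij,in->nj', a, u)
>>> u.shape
(17, 23)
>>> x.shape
(3,)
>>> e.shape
(17, 23)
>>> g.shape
(3, 3)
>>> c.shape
(3,)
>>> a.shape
(17, 17)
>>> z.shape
(23, 17)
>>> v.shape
(5, 3)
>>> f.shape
(11, 17, 5, 17)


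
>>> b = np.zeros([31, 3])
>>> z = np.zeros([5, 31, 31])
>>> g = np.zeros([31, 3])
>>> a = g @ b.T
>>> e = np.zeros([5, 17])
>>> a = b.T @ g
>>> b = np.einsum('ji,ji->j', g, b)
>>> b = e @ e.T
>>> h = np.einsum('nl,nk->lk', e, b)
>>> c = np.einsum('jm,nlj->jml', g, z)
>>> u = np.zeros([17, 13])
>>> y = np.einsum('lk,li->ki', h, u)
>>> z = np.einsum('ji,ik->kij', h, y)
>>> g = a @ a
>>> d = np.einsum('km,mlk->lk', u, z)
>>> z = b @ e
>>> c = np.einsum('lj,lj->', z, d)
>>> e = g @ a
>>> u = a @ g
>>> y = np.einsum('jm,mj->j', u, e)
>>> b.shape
(5, 5)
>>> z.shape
(5, 17)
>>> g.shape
(3, 3)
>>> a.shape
(3, 3)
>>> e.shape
(3, 3)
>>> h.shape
(17, 5)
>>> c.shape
()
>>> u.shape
(3, 3)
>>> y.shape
(3,)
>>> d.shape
(5, 17)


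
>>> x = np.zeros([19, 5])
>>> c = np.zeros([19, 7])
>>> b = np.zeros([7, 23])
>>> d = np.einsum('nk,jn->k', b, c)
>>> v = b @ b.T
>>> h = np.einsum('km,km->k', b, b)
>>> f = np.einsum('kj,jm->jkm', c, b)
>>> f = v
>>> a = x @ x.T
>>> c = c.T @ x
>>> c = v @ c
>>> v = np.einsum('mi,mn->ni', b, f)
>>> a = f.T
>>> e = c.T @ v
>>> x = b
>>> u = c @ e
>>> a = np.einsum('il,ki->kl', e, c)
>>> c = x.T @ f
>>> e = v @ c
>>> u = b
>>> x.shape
(7, 23)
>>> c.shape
(23, 7)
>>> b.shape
(7, 23)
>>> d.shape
(23,)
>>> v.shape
(7, 23)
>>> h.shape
(7,)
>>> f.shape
(7, 7)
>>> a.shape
(7, 23)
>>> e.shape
(7, 7)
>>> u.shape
(7, 23)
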